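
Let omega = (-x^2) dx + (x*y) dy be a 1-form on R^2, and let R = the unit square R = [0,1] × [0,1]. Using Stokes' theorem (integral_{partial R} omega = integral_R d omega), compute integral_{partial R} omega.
integral_(partial R) omega = 1/2

Stokes: integral_partial_R omega = integral_R d omega with d omega = (∂Q/∂x - ∂P/∂y) dx ∧ dy.
  ∂Q/∂x = y
  ∂P/∂y = 0
  integrand = ∂Q/∂x - ∂P/∂y = y.
Integrating over R: integral_0^1 integral_0^1 (y) dx dy = 1/2.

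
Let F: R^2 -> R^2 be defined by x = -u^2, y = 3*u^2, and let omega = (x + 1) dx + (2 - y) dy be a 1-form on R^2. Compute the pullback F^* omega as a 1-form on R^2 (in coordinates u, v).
F^* omega = (-16*u^3 + 10*u) du

Using F^*(f dg) = (f ∘ F) d(g ∘ F), substitute each coordinate x_i by F_i(u, v) in f_i, and replace dx_i by d F_i = (∂F_i/∂u) du + (∂F_i/∂v) dv.
  For the x component: f_1(F) = 1 - u^2; d F_1 = (-2*u) du + (0) dv
  For the y component: f_2(F) = 2 - 3*u^2; d F_2 = (6*u) du + (0) dv
Combining and collecting du, dv coefficients:
  coeff of du: -16*u^3 + 10*u
  coeff of dv: 0
F^* omega = (-16*u^3 + 10*u) du.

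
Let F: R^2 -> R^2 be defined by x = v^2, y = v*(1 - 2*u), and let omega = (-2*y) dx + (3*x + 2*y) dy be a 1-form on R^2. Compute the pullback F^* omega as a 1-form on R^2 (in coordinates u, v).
F^* omega = (v^2*(8*u - 6*v - 4)) du + (v*(8*u^2 + 2*u*v - 8*u - v + 2)) dv

Using F^*(f dg) = (f ∘ F) d(g ∘ F), substitute each coordinate x_i by F_i(u, v) in f_i, and replace dx_i by d F_i = (∂F_i/∂u) du + (∂F_i/∂v) dv.
  For the x component: f_1(F) = 2*v*(2*u - 1); d F_1 = (0) du + (2*v) dv
  For the y component: f_2(F) = v*(-4*u + 3*v + 2); d F_2 = (-2*v) du + (1 - 2*u) dv
Combining and collecting du, dv coefficients:
  coeff of du: v^2*(8*u - 6*v - 4)
  coeff of dv: v*(8*u^2 + 2*u*v - 8*u - v + 2)
F^* omega = (v^2*(8*u - 6*v - 4)) du + (v*(8*u^2 + 2*u*v - 8*u - v + 2)) dv.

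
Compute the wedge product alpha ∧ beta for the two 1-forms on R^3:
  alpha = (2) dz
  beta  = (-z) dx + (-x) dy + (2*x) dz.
alpha ∧ beta = (2*z) dx ∧ dz + (2*x) dy ∧ dz

Distribute the wedge, using dx_i ∧ dx_j = -dx_j ∧ dx_i and dx_i ∧ dx_i = 0. For each pair (i, j) with i < j, the coefficient of dx_i ∧ dx_j in alpha ∧ beta is (alpha_i * beta_j - alpha_j * beta_i). Collecting: alpha ∧ beta = (2*z) dx ∧ dz + (2*x) dy ∧ dz.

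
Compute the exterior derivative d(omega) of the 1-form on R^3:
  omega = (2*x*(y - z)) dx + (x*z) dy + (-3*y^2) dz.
d(omega) = (-2*x + z) dx ∧ dy + (2*x) dx ∧ dz + (-x - 6*y) dy ∧ dz

For a 1-form omega = sum_i f_i dx_i, the exterior derivative is
  d(omega) = sum_{i < j} (∂f_j/∂x_i - ∂f_i/∂x_j) dx_i ∧ dx_j.
  coefficient of dx ∧ dy: ∂f_2/∂x - ∂f_1/∂y = ∂(x*z)/∂x - ∂(2*x*(y - z))/∂y = -2*x + z
  coefficient of dx ∧ dz: ∂f_3/∂x - ∂f_1/∂z = ∂(-3*y^2)/∂x - ∂(2*x*(y - z))/∂z = 2*x
  coefficient of dy ∧ dz: ∂f_3/∂y - ∂f_2/∂z = ∂(-3*y^2)/∂y - ∂(x*z)/∂z = -x - 6*y
Assembling: d(omega) = (-2*x + z) dx ∧ dy + (2*x) dx ∧ dz + (-x - 6*y) dy ∧ dz.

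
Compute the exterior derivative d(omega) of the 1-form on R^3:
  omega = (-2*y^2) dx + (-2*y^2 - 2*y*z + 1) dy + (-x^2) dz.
d(omega) = (4*y) dx ∧ dy + (-2*x) dx ∧ dz + (2*y) dy ∧ dz

For a 1-form omega = sum_i f_i dx_i, the exterior derivative is
  d(omega) = sum_{i < j} (∂f_j/∂x_i - ∂f_i/∂x_j) dx_i ∧ dx_j.
  coefficient of dx ∧ dy: ∂f_2/∂x - ∂f_1/∂y = ∂(-2*y^2 - 2*y*z + 1)/∂x - ∂(-2*y^2)/∂y = 4*y
  coefficient of dx ∧ dz: ∂f_3/∂x - ∂f_1/∂z = ∂(-x^2)/∂x - ∂(-2*y^2)/∂z = -2*x
  coefficient of dy ∧ dz: ∂f_3/∂y - ∂f_2/∂z = ∂(-x^2)/∂y - ∂(-2*y^2 - 2*y*z + 1)/∂z = 2*y
Assembling: d(omega) = (4*y) dx ∧ dy + (-2*x) dx ∧ dz + (2*y) dy ∧ dz.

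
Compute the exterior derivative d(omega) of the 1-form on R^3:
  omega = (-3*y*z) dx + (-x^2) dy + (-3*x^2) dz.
d(omega) = (-2*x + 3*z) dx ∧ dy + (-6*x + 3*y) dx ∧ dz

For a 1-form omega = sum_i f_i dx_i, the exterior derivative is
  d(omega) = sum_{i < j} (∂f_j/∂x_i - ∂f_i/∂x_j) dx_i ∧ dx_j.
  coefficient of dx ∧ dy: ∂f_2/∂x - ∂f_1/∂y = ∂(-x^2)/∂x - ∂(-3*y*z)/∂y = -2*x + 3*z
  coefficient of dx ∧ dz: ∂f_3/∂x - ∂f_1/∂z = ∂(-3*x^2)/∂x - ∂(-3*y*z)/∂z = -6*x + 3*y
Assembling: d(omega) = (-2*x + 3*z) dx ∧ dy + (-6*x + 3*y) dx ∧ dz.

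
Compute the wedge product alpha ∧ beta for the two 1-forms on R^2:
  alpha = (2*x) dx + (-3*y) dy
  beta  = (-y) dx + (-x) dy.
alpha ∧ beta = (-2*x^2 - 3*y^2) dx ∧ dy

Distribute the wedge, using dx_i ∧ dx_j = -dx_j ∧ dx_i and dx_i ∧ dx_i = 0. For each pair (i, j) with i < j, the coefficient of dx_i ∧ dx_j in alpha ∧ beta is (alpha_i * beta_j - alpha_j * beta_i). Collecting: alpha ∧ beta = (-2*x^2 - 3*y^2) dx ∧ dy.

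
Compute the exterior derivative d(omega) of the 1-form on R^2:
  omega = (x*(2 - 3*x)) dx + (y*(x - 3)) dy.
d(omega) = (y) dx ∧ dy

For a 1-form omega = sum_i f_i dx_i, the exterior derivative is
  d(omega) = sum_{i < j} (∂f_j/∂x_i - ∂f_i/∂x_j) dx_i ∧ dx_j.
  coefficient of dx ∧ dy: ∂f_2/∂x - ∂f_1/∂y = ∂(y*(x - 3))/∂x - ∂(x*(2 - 3*x))/∂y = y
Assembling: d(omega) = (y) dx ∧ dy.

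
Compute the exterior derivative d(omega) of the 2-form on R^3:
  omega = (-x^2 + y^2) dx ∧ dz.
d(omega) = (-2*y) dx ∧ dy ∧ dz

For a 2-form omega = sum_{i<j} g_{ij} dx_i ∧ dx_j, the exterior derivative is
  d(omega) = sum_{i<j} d(g_{ij}) ∧ dx_i ∧ dx_j = sum_{i<j, k} (∂g_{ij}/∂x_k) dx_k ∧ dx_i ∧ dx_j.
Expand each term, using dx_k ∧ dx_i ∧ dx_j = sgn(permutation) dx_{(a)} ∧ dx_{(b)} ∧ dx_{(c)} with (a < b < c) sorted:
  d(-x^2 + y^2) includes (∂/∂y)(-x^2 + y^2) dy = (2*y) dy, which multiplied by dx ∧ dz gives (-2*y) dx ∧ dy ∧ dz
Collecting like 3-forms: d(omega) = (-2*y) dx ∧ dy ∧ dz.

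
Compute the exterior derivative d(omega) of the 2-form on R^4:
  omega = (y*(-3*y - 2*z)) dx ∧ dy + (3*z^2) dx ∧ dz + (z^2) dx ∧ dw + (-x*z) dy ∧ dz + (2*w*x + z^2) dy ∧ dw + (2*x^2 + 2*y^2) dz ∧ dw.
d(omega) = (-2*y - z) dx ∧ dy ∧ dz + (4*x - 2*z) dx ∧ dz ∧ dw + (2*w) dx ∧ dy ∧ dw + (4*y - 2*z) dy ∧ dz ∧ dw

For a 2-form omega = sum_{i<j} g_{ij} dx_i ∧ dx_j, the exterior derivative is
  d(omega) = sum_{i<j} d(g_{ij}) ∧ dx_i ∧ dx_j = sum_{i<j, k} (∂g_{ij}/∂x_k) dx_k ∧ dx_i ∧ dx_j.
Expand each term, using dx_k ∧ dx_i ∧ dx_j = sgn(permutation) dx_{(a)} ∧ dx_{(b)} ∧ dx_{(c)} with (a < b < c) sorted:
  d(y*(-3*y - 2*z)) includes (∂/∂z)(y*(-3*y - 2*z)) dz = (-2*y) dz, which multiplied by dx ∧ dy gives (-2*y) dx ∧ dy ∧ dz
  d(z^2) includes (∂/∂z)(z^2) dz = (2*z) dz, which multiplied by dx ∧ dw gives (-2*z) dx ∧ dz ∧ dw
  d(-x*z) includes (∂/∂x)(-x*z) dx = (-z) dx, which multiplied by dy ∧ dz gives (-z) dx ∧ dy ∧ dz
  d(2*w*x + z^2) includes (∂/∂x)(2*w*x + z^2) dx = (2*w) dx, which multiplied by dy ∧ dw gives (2*w) dx ∧ dy ∧ dw
  d(2*w*x + z^2) includes (∂/∂z)(2*w*x + z^2) dz = (2*z) dz, which multiplied by dy ∧ dw gives (-2*z) dy ∧ dz ∧ dw
  d(2*x^2 + 2*y^2) includes (∂/∂x)(2*x^2 + 2*y^2) dx = (4*x) dx, which multiplied by dz ∧ dw gives (4*x) dx ∧ dz ∧ dw
  d(2*x^2 + 2*y^2) includes (∂/∂y)(2*x^2 + 2*y^2) dy = (4*y) dy, which multiplied by dz ∧ dw gives (4*y) dy ∧ dz ∧ dw
Collecting like 3-forms: d(omega) = (-2*y - z) dx ∧ dy ∧ dz + (4*x - 2*z) dx ∧ dz ∧ dw + (2*w) dx ∧ dy ∧ dw + (4*y - 2*z) dy ∧ dz ∧ dw.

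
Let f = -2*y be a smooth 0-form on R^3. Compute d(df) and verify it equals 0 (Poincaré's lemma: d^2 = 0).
d(df) = 0

Step 1: df = sum_i (∂f/∂x_i) dx_i = (0) dx + (-2) dy + (0) dz.
Step 2: Apply d again. Using the 1-form formula, the coefficient of dx ∧ dy in d(df) is ∂^2 f/∂x ∂y - ∂^2 f/∂y ∂x = (0) - (0) = 0 (equality of mixed partials for smooth f).
Similarly for dx ∧ dz and dy ∧ dz — all coefficients vanish. So d(df) = 0.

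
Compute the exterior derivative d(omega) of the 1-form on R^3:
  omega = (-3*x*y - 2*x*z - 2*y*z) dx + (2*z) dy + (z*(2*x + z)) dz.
d(omega) = (3*x + 2*z) dx ∧ dy + (2*x + 2*y + 2*z) dx ∧ dz + (-2) dy ∧ dz

For a 1-form omega = sum_i f_i dx_i, the exterior derivative is
  d(omega) = sum_{i < j} (∂f_j/∂x_i - ∂f_i/∂x_j) dx_i ∧ dx_j.
  coefficient of dx ∧ dy: ∂f_2/∂x - ∂f_1/∂y = ∂(2*z)/∂x - ∂(-3*x*y - 2*x*z - 2*y*z)/∂y = 3*x + 2*z
  coefficient of dx ∧ dz: ∂f_3/∂x - ∂f_1/∂z = ∂(z*(2*x + z))/∂x - ∂(-3*x*y - 2*x*z - 2*y*z)/∂z = 2*x + 2*y + 2*z
  coefficient of dy ∧ dz: ∂f_3/∂y - ∂f_2/∂z = ∂(z*(2*x + z))/∂y - ∂(2*z)/∂z = -2
Assembling: d(omega) = (3*x + 2*z) dx ∧ dy + (2*x + 2*y + 2*z) dx ∧ dz + (-2) dy ∧ dz.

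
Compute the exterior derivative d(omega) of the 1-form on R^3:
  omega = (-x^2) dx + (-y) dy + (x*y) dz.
d(omega) = (y) dx ∧ dz + (x) dy ∧ dz

For a 1-form omega = sum_i f_i dx_i, the exterior derivative is
  d(omega) = sum_{i < j} (∂f_j/∂x_i - ∂f_i/∂x_j) dx_i ∧ dx_j.
  coefficient of dx ∧ dz: ∂f_3/∂x - ∂f_1/∂z = ∂(x*y)/∂x - ∂(-x^2)/∂z = y
  coefficient of dy ∧ dz: ∂f_3/∂y - ∂f_2/∂z = ∂(x*y)/∂y - ∂(-y)/∂z = x
Assembling: d(omega) = (y) dx ∧ dz + (x) dy ∧ dz.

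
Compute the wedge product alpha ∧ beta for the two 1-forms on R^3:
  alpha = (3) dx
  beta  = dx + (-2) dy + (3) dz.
alpha ∧ beta = (-6) dx ∧ dy + (9) dx ∧ dz

Distribute the wedge, using dx_i ∧ dx_j = -dx_j ∧ dx_i and dx_i ∧ dx_i = 0. For each pair (i, j) with i < j, the coefficient of dx_i ∧ dx_j in alpha ∧ beta is (alpha_i * beta_j - alpha_j * beta_i). Collecting: alpha ∧ beta = (-6) dx ∧ dy + (9) dx ∧ dz.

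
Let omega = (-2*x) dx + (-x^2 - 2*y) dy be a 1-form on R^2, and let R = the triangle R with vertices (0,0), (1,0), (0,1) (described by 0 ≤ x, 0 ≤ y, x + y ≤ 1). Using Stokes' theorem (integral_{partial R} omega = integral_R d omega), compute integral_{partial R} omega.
integral_(partial R) omega = -1/3

Stokes: integral_partial_R omega = integral_R d omega with d omega = (∂Q/∂x - ∂P/∂y) dx ∧ dy.
  ∂Q/∂x = -2*x
  ∂P/∂y = 0
  integrand = ∂Q/∂x - ∂P/∂y = -2*x.
Integrating over R: integral_0^1 integral_0^{1-x} (-2*x) dy dx = -1/3.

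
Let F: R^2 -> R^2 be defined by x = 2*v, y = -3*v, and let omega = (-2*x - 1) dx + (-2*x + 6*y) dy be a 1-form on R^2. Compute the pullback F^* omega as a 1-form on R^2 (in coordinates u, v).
F^* omega = (58*v - 2) dv

Using F^*(f dg) = (f ∘ F) d(g ∘ F), substitute each coordinate x_i by F_i(u, v) in f_i, and replace dx_i by d F_i = (∂F_i/∂u) du + (∂F_i/∂v) dv.
  For the x component: f_1(F) = -4*v - 1; d F_1 = (0) du + (2) dv
  For the y component: f_2(F) = -22*v; d F_2 = (0) du + (-3) dv
Combining and collecting du, dv coefficients:
  coeff of du: 0
  coeff of dv: 58*v - 2
F^* omega = (58*v - 2) dv.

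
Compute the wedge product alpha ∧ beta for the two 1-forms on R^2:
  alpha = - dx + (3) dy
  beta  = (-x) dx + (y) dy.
alpha ∧ beta = (3*x - y) dx ∧ dy

Distribute the wedge, using dx_i ∧ dx_j = -dx_j ∧ dx_i and dx_i ∧ dx_i = 0. For each pair (i, j) with i < j, the coefficient of dx_i ∧ dx_j in alpha ∧ beta is (alpha_i * beta_j - alpha_j * beta_i). Collecting: alpha ∧ beta = (3*x - y) dx ∧ dy.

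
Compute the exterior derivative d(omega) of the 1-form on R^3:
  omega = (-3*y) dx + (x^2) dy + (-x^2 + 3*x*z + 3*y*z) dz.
d(omega) = (2*x + 3) dx ∧ dy + (-2*x + 3*z) dx ∧ dz + (3*z) dy ∧ dz

For a 1-form omega = sum_i f_i dx_i, the exterior derivative is
  d(omega) = sum_{i < j} (∂f_j/∂x_i - ∂f_i/∂x_j) dx_i ∧ dx_j.
  coefficient of dx ∧ dy: ∂f_2/∂x - ∂f_1/∂y = ∂(x^2)/∂x - ∂(-3*y)/∂y = 2*x + 3
  coefficient of dx ∧ dz: ∂f_3/∂x - ∂f_1/∂z = ∂(-x^2 + 3*x*z + 3*y*z)/∂x - ∂(-3*y)/∂z = -2*x + 3*z
  coefficient of dy ∧ dz: ∂f_3/∂y - ∂f_2/∂z = ∂(-x^2 + 3*x*z + 3*y*z)/∂y - ∂(x^2)/∂z = 3*z
Assembling: d(omega) = (2*x + 3) dx ∧ dy + (-2*x + 3*z) dx ∧ dz + (3*z) dy ∧ dz.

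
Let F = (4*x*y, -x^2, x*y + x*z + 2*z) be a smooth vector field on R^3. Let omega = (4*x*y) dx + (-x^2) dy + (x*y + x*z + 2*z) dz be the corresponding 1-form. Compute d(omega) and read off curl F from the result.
d(omega) = (x) dy ∧ dz + (-y - z) dz ∧ dx + (-6*x) dx ∧ dy; curl F = (x, -y - z, -6*x)

d omega = sum_{i<j} (∂f_j/∂x_i - ∂f_i/∂x_j) dx_i ∧ dx_j. Under the identification (dy ∧ dz, dz ∧ dx, dx ∧ dy) ↔ (e_x, e_y, e_z), the coefficients are exactly the components of curl F. Compute:
  ∂R/∂y - ∂Q/∂z = (x) - (0) = x
  ∂P/∂z - ∂R/∂x = (0) - (y + z) = -y - z
  ∂Q/∂x - ∂P/∂y = (-2*x) - (4*x) = -6*x.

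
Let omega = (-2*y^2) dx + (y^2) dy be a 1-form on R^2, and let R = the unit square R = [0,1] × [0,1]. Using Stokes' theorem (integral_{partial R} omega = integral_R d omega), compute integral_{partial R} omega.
integral_(partial R) omega = 2

Stokes: integral_partial_R omega = integral_R d omega with d omega = (∂Q/∂x - ∂P/∂y) dx ∧ dy.
  ∂Q/∂x = 0
  ∂P/∂y = -4*y
  integrand = ∂Q/∂x - ∂P/∂y = 4*y.
Integrating over R: integral_0^1 integral_0^1 (4*y) dx dy = 2.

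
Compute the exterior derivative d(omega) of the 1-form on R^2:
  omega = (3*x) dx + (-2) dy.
d(omega) = 0

For a 1-form omega = sum_i f_i dx_i, the exterior derivative is
  d(omega) = sum_{i < j} (∂f_j/∂x_i - ∂f_i/∂x_j) dx_i ∧ dx_j.

Assembling: d(omega) = 0.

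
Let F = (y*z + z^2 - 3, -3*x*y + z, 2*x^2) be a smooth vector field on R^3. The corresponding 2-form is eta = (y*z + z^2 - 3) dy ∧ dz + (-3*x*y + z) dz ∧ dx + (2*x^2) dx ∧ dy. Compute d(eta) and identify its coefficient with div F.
d(eta) = (-3*x) dx ∧ dy ∧ dz; div F = -3*x

For a 2-form in R^3 of the form above, applying d gives a 3-form with coefficient ∂P/∂x + ∂Q/∂y + ∂R/∂z:
  ∂P/∂x = 0
  ∂Q/∂y = -3*x
  ∂R/∂z = 0
Sum = -3*x, which is exactly div F.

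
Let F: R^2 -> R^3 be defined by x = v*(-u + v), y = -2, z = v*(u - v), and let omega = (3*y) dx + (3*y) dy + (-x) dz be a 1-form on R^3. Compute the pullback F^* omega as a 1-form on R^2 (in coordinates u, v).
F^* omega = (v*(u*v - v^2 + 6)) du + (u^2*v - 3*u*v^2 + 6*u + 2*v^3 - 12*v) dv

Using F^*(f dg) = (f ∘ F) d(g ∘ F), substitute each coordinate x_i by F_i(u, v) in f_i, and replace dx_i by d F_i = (∂F_i/∂u) du + (∂F_i/∂v) dv.
  For the x component: f_1(F) = -6; d F_1 = (-v) du + (-u + 2*v) dv
  For the y component: f_2(F) = -6; d F_2 = (0) du + (0) dv
  For the z component: f_3(F) = v*(u - v); d F_3 = (v) du + (u - 2*v) dv
Combining and collecting du, dv coefficients:
  coeff of du: v*(u*v - v^2 + 6)
  coeff of dv: u^2*v - 3*u*v^2 + 6*u + 2*v^3 - 12*v
F^* omega = (v*(u*v - v^2 + 6)) du + (u^2*v - 3*u*v^2 + 6*u + 2*v^3 - 12*v) dv.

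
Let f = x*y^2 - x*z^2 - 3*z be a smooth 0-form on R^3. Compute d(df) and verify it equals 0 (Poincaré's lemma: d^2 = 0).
d(df) = 0

Step 1: df = sum_i (∂f/∂x_i) dx_i = (y^2 - z^2) dx + (2*x*y) dy + (-2*x*z - 3) dz.
Step 2: Apply d again. Using the 1-form formula, the coefficient of dx ∧ dy in d(df) is ∂^2 f/∂x ∂y - ∂^2 f/∂y ∂x = (2*y) - (2*y) = 0 (equality of mixed partials for smooth f).
Similarly for dx ∧ dz and dy ∧ dz — all coefficients vanish. So d(df) = 0.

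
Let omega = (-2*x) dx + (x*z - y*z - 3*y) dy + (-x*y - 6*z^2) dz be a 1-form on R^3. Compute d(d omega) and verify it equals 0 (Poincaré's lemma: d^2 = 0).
d(d omega) = 0

Step 1: d omega = sum_{i<j} (∂f_j/∂x_i - ∂f_i/∂x_j) dx_i ∧ dx_j:
  coeff of dx ∧ dy: z
  coeff of dx ∧ dz: -y
  coeff of dy ∧ dz: -2*x + y
Step 2: Apply d again to each 2-form coefficient. The only possible 3-form in R^3 is dx ∧ dy ∧ dz, with coefficient
  ∂(coeff of dy∧dz)/∂x - ∂(coeff of dx∧dz)/∂y + ∂(coeff of dx∧dy)/∂z
  = ∂/∂x (-2*x + y) - ∂/∂y (-y) + ∂/∂z (z).
Each of these terms simplifies to sums of mixed partials that cancel in pairs. The result is 0 (by equality of mixed partials for smooth functions — Schwarz / Clairaut).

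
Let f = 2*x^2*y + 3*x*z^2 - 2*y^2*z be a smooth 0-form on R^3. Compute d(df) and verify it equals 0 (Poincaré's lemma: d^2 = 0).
d(df) = 0

Step 1: df = sum_i (∂f/∂x_i) dx_i = (4*x*y + 3*z^2) dx + (2*x^2 - 4*y*z) dy + (6*x*z - 2*y^2) dz.
Step 2: Apply d again. Using the 1-form formula, the coefficient of dx ∧ dy in d(df) is ∂^2 f/∂x ∂y - ∂^2 f/∂y ∂x = (4*x) - (4*x) = 0 (equality of mixed partials for smooth f).
Similarly for dx ∧ dz and dy ∧ dz — all coefficients vanish. So d(df) = 0.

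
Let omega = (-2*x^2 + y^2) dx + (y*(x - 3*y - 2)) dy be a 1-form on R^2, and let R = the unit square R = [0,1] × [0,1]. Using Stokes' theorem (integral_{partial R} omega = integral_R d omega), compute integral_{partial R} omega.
integral_(partial R) omega = -1/2

Stokes: integral_partial_R omega = integral_R d omega with d omega = (∂Q/∂x - ∂P/∂y) dx ∧ dy.
  ∂Q/∂x = y
  ∂P/∂y = 2*y
  integrand = ∂Q/∂x - ∂P/∂y = -y.
Integrating over R: integral_0^1 integral_0^1 (-y) dx dy = -1/2.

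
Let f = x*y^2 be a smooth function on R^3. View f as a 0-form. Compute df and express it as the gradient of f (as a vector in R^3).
df = (y^2) dx + (2*x*y) dy + (0) dz; grad f = (y^2, 2*x*y, 0)

For a 0-form f, d f = (∂f/∂x) dx + (∂f/∂y) dy + (∂f/∂z) dz. The components of the vector representation are exactly the entries of grad f in Cartesian coordinates:
  ∂f/∂x = y^2
  ∂f/∂y = 2*x*y
  ∂f/∂z = 0.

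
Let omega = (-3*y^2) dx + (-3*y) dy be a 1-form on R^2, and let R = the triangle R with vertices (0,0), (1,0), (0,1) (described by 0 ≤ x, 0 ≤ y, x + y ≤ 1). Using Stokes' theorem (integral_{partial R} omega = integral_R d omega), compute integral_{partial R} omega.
integral_(partial R) omega = 1

Stokes: integral_partial_R omega = integral_R d omega with d omega = (∂Q/∂x - ∂P/∂y) dx ∧ dy.
  ∂Q/∂x = 0
  ∂P/∂y = -6*y
  integrand = ∂Q/∂x - ∂P/∂y = 6*y.
Integrating over R: integral_0^1 integral_0^{1-x} (6*y) dy dx = 1.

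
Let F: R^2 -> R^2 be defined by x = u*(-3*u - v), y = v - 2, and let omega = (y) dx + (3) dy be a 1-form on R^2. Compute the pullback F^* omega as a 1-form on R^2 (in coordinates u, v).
F^* omega = (-6*u*v + 12*u - v^2 + 2*v) du + (-u*v + 2*u + 3) dv

Using F^*(f dg) = (f ∘ F) d(g ∘ F), substitute each coordinate x_i by F_i(u, v) in f_i, and replace dx_i by d F_i = (∂F_i/∂u) du + (∂F_i/∂v) dv.
  For the x component: f_1(F) = v - 2; d F_1 = (-6*u - v) du + (-u) dv
  For the y component: f_2(F) = 3; d F_2 = (0) du + (1) dv
Combining and collecting du, dv coefficients:
  coeff of du: -6*u*v + 12*u - v^2 + 2*v
  coeff of dv: -u*v + 2*u + 3
F^* omega = (-6*u*v + 12*u - v^2 + 2*v) du + (-u*v + 2*u + 3) dv.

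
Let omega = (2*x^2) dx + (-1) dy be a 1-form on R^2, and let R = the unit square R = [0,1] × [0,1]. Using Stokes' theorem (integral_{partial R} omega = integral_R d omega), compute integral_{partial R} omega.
integral_(partial R) omega = 0

Stokes: integral_partial_R omega = integral_R d omega with d omega = (∂Q/∂x - ∂P/∂y) dx ∧ dy.
  ∂Q/∂x = 0
  ∂P/∂y = 0
  integrand = ∂Q/∂x - ∂P/∂y = 0.
Integrating over R: integral_0^1 integral_0^1 (0) dx dy = 0.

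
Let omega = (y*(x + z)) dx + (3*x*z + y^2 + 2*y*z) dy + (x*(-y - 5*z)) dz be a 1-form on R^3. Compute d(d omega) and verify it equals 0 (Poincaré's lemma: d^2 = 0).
d(d omega) = 0

Step 1: d omega = sum_{i<j} (∂f_j/∂x_i - ∂f_i/∂x_j) dx_i ∧ dx_j:
  coeff of dx ∧ dy: -x + 2*z
  coeff of dx ∧ dz: -2*y - 5*z
  coeff of dy ∧ dz: -4*x - 2*y
Step 2: Apply d again to each 2-form coefficient. The only possible 3-form in R^3 is dx ∧ dy ∧ dz, with coefficient
  ∂(coeff of dy∧dz)/∂x - ∂(coeff of dx∧dz)/∂y + ∂(coeff of dx∧dy)/∂z
  = ∂/∂x (-4*x - 2*y) - ∂/∂y (-2*y - 5*z) + ∂/∂z (-x + 2*z).
Each of these terms simplifies to sums of mixed partials that cancel in pairs. The result is 0 (by equality of mixed partials for smooth functions — Schwarz / Clairaut).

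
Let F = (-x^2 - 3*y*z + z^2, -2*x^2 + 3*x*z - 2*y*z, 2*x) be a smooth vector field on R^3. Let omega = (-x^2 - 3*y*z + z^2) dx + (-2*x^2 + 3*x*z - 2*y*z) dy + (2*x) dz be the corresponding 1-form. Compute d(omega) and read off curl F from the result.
d(omega) = (-3*x + 2*y) dy ∧ dz + (-3*y + 2*z - 2) dz ∧ dx + (-4*x + 6*z) dx ∧ dy; curl F = (-3*x + 2*y, -3*y + 2*z - 2, -4*x + 6*z)

d omega = sum_{i<j} (∂f_j/∂x_i - ∂f_i/∂x_j) dx_i ∧ dx_j. Under the identification (dy ∧ dz, dz ∧ dx, dx ∧ dy) ↔ (e_x, e_y, e_z), the coefficients are exactly the components of curl F. Compute:
  ∂R/∂y - ∂Q/∂z = (0) - (3*x - 2*y) = -3*x + 2*y
  ∂P/∂z - ∂R/∂x = (-3*y + 2*z) - (2) = -3*y + 2*z - 2
  ∂Q/∂x - ∂P/∂y = (-4*x + 3*z) - (-3*z) = -4*x + 6*z.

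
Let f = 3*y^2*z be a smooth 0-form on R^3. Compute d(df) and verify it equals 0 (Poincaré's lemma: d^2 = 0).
d(df) = 0

Step 1: df = sum_i (∂f/∂x_i) dx_i = (0) dx + (6*y*z) dy + (3*y^2) dz.
Step 2: Apply d again. Using the 1-form formula, the coefficient of dx ∧ dy in d(df) is ∂^2 f/∂x ∂y - ∂^2 f/∂y ∂x = (0) - (0) = 0 (equality of mixed partials for smooth f).
Similarly for dx ∧ dz and dy ∧ dz — all coefficients vanish. So d(df) = 0.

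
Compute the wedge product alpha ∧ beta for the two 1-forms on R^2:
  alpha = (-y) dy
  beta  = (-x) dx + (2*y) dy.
alpha ∧ beta = (-x*y) dx ∧ dy

Distribute the wedge, using dx_i ∧ dx_j = -dx_j ∧ dx_i and dx_i ∧ dx_i = 0. For each pair (i, j) with i < j, the coefficient of dx_i ∧ dx_j in alpha ∧ beta is (alpha_i * beta_j - alpha_j * beta_i). Collecting: alpha ∧ beta = (-x*y) dx ∧ dy.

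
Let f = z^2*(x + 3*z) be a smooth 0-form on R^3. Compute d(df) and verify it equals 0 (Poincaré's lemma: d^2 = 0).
d(df) = 0

Step 1: df = sum_i (∂f/∂x_i) dx_i = (z^2) dx + (0) dy + (z*(2*x + 9*z)) dz.
Step 2: Apply d again. Using the 1-form formula, the coefficient of dx ∧ dy in d(df) is ∂^2 f/∂x ∂y - ∂^2 f/∂y ∂x = (0) - (0) = 0 (equality of mixed partials for smooth f).
Similarly for dx ∧ dz and dy ∧ dz — all coefficients vanish. So d(df) = 0.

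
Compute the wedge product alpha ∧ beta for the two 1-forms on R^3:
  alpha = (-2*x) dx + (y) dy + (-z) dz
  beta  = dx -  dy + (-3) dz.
alpha ∧ beta = (2*x - y) dx ∧ dy + (6*x + z) dx ∧ dz + (-3*y - z) dy ∧ dz

Distribute the wedge, using dx_i ∧ dx_j = -dx_j ∧ dx_i and dx_i ∧ dx_i = 0. For each pair (i, j) with i < j, the coefficient of dx_i ∧ dx_j in alpha ∧ beta is (alpha_i * beta_j - alpha_j * beta_i). Collecting: alpha ∧ beta = (2*x - y) dx ∧ dy + (6*x + z) dx ∧ dz + (-3*y - z) dy ∧ dz.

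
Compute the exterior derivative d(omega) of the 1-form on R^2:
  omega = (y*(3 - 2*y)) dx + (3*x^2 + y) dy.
d(omega) = (6*x + 4*y - 3) dx ∧ dy

For a 1-form omega = sum_i f_i dx_i, the exterior derivative is
  d(omega) = sum_{i < j} (∂f_j/∂x_i - ∂f_i/∂x_j) dx_i ∧ dx_j.
  coefficient of dx ∧ dy: ∂f_2/∂x - ∂f_1/∂y = ∂(3*x^2 + y)/∂x - ∂(y*(3 - 2*y))/∂y = 6*x + 4*y - 3
Assembling: d(omega) = (6*x + 4*y - 3) dx ∧ dy.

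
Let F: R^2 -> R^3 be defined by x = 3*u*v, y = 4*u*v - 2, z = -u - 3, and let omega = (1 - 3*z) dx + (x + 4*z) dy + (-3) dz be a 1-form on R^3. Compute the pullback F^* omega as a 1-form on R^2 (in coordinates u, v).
F^* omega = (12*u*v^2 - 7*u*v - 18*v + 3) du + (u*(12*u*v - 7*u - 18)) dv

Using F^*(f dg) = (f ∘ F) d(g ∘ F), substitute each coordinate x_i by F_i(u, v) in f_i, and replace dx_i by d F_i = (∂F_i/∂u) du + (∂F_i/∂v) dv.
  For the x component: f_1(F) = 3*u + 10; d F_1 = (3*v) du + (3*u) dv
  For the y component: f_2(F) = 3*u*v - 4*u - 12; d F_2 = (4*v) du + (4*u) dv
  For the z component: f_3(F) = -3; d F_3 = (-1) du + (0) dv
Combining and collecting du, dv coefficients:
  coeff of du: 12*u*v^2 - 7*u*v - 18*v + 3
  coeff of dv: u*(12*u*v - 7*u - 18)
F^* omega = (12*u*v^2 - 7*u*v - 18*v + 3) du + (u*(12*u*v - 7*u - 18)) dv.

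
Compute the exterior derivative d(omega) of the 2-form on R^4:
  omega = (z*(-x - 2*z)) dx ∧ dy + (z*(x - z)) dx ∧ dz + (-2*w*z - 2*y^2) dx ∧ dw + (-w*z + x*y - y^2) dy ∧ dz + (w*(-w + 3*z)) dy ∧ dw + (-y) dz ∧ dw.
d(omega) = (-x + y - 4*z) dx ∧ dy ∧ dz + (4*y) dx ∧ dy ∧ dw + (2*w) dx ∧ dz ∧ dw + (-3*w - z - 1) dy ∧ dz ∧ dw

For a 2-form omega = sum_{i<j} g_{ij} dx_i ∧ dx_j, the exterior derivative is
  d(omega) = sum_{i<j} d(g_{ij}) ∧ dx_i ∧ dx_j = sum_{i<j, k} (∂g_{ij}/∂x_k) dx_k ∧ dx_i ∧ dx_j.
Expand each term, using dx_k ∧ dx_i ∧ dx_j = sgn(permutation) dx_{(a)} ∧ dx_{(b)} ∧ dx_{(c)} with (a < b < c) sorted:
  d(z*(-x - 2*z)) includes (∂/∂z)(z*(-x - 2*z)) dz = (-x - 4*z) dz, which multiplied by dx ∧ dy gives (-x - 4*z) dx ∧ dy ∧ dz
  d(-2*w*z - 2*y^2) includes (∂/∂y)(-2*w*z - 2*y^2) dy = (-4*y) dy, which multiplied by dx ∧ dw gives (4*y) dx ∧ dy ∧ dw
  d(-2*w*z - 2*y^2) includes (∂/∂z)(-2*w*z - 2*y^2) dz = (-2*w) dz, which multiplied by dx ∧ dw gives (2*w) dx ∧ dz ∧ dw
  d(-w*z + x*y - y^2) includes (∂/∂x)(-w*z + x*y - y^2) dx = (y) dx, which multiplied by dy ∧ dz gives (y) dx ∧ dy ∧ dz
  d(-w*z + x*y - y^2) includes (∂/∂w)(-w*z + x*y - y^2) dw = (-z) dw, which multiplied by dy ∧ dz gives (-z) dy ∧ dz ∧ dw
  d(w*(-w + 3*z)) includes (∂/∂z)(w*(-w + 3*z)) dz = (3*w) dz, which multiplied by dy ∧ dw gives (-3*w) dy ∧ dz ∧ dw
  d(-y) includes (∂/∂y)(-y) dy = (-1) dy, which multiplied by dz ∧ dw gives (-1) dy ∧ dz ∧ dw
Collecting like 3-forms: d(omega) = (-x + y - 4*z) dx ∧ dy ∧ dz + (4*y) dx ∧ dy ∧ dw + (2*w) dx ∧ dz ∧ dw + (-3*w - z - 1) dy ∧ dz ∧ dw.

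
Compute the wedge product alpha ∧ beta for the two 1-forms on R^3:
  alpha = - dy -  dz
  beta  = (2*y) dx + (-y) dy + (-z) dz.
alpha ∧ beta = (2*y) dx ∧ dy + (-y + z) dy ∧ dz + (2*y) dx ∧ dz

Distribute the wedge, using dx_i ∧ dx_j = -dx_j ∧ dx_i and dx_i ∧ dx_i = 0. For each pair (i, j) with i < j, the coefficient of dx_i ∧ dx_j in alpha ∧ beta is (alpha_i * beta_j - alpha_j * beta_i). Collecting: alpha ∧ beta = (2*y) dx ∧ dy + (-y + z) dy ∧ dz + (2*y) dx ∧ dz.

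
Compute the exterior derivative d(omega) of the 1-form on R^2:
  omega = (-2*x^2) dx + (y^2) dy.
d(omega) = 0

For a 1-form omega = sum_i f_i dx_i, the exterior derivative is
  d(omega) = sum_{i < j} (∂f_j/∂x_i - ∂f_i/∂x_j) dx_i ∧ dx_j.

Assembling: d(omega) = 0.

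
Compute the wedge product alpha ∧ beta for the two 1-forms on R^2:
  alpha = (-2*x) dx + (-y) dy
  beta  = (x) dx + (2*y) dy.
alpha ∧ beta = (-3*x*y) dx ∧ dy

Distribute the wedge, using dx_i ∧ dx_j = -dx_j ∧ dx_i and dx_i ∧ dx_i = 0. For each pair (i, j) with i < j, the coefficient of dx_i ∧ dx_j in alpha ∧ beta is (alpha_i * beta_j - alpha_j * beta_i). Collecting: alpha ∧ beta = (-3*x*y) dx ∧ dy.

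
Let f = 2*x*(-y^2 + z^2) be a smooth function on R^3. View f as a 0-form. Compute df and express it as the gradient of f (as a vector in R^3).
df = (-2*y^2 + 2*z^2) dx + (-4*x*y) dy + (4*x*z) dz; grad f = (-2*y^2 + 2*z^2, -4*x*y, 4*x*z)

For a 0-form f, d f = (∂f/∂x) dx + (∂f/∂y) dy + (∂f/∂z) dz. The components of the vector representation are exactly the entries of grad f in Cartesian coordinates:
  ∂f/∂x = -2*y^2 + 2*z^2
  ∂f/∂y = -4*x*y
  ∂f/∂z = 4*x*z.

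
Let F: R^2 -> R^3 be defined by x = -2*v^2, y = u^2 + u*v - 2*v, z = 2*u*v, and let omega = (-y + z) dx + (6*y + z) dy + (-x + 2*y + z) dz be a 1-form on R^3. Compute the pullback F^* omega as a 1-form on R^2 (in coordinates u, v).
F^* omega = (12*u^3 + 26*u^2*v + 16*u*v^2 - 24*u*v + 4*v^3 - 20*v^2) du + (10*u^3 + 20*u^2*v - 12*u^2 - 36*u*v - 8*v^2 + 24*v) dv

Using F^*(f dg) = (f ∘ F) d(g ∘ F), substitute each coordinate x_i by F_i(u, v) in f_i, and replace dx_i by d F_i = (∂F_i/∂u) du + (∂F_i/∂v) dv.
  For the x component: f_1(F) = -u^2 + u*v + 2*v; d F_1 = (0) du + (-4*v) dv
  For the y component: f_2(F) = 6*u^2 + 8*u*v - 12*v; d F_2 = (2*u + v) du + (u - 2) dv
  For the z component: f_3(F) = 2*u^2 + 4*u*v + 2*v^2 - 4*v; d F_3 = (2*v) du + (2*u) dv
Combining and collecting du, dv coefficients:
  coeff of du: 12*u^3 + 26*u^2*v + 16*u*v^2 - 24*u*v + 4*v^3 - 20*v^2
  coeff of dv: 10*u^3 + 20*u^2*v - 12*u^2 - 36*u*v - 8*v^2 + 24*v
F^* omega = (12*u^3 + 26*u^2*v + 16*u*v^2 - 24*u*v + 4*v^3 - 20*v^2) du + (10*u^3 + 20*u^2*v - 12*u^2 - 36*u*v - 8*v^2 + 24*v) dv.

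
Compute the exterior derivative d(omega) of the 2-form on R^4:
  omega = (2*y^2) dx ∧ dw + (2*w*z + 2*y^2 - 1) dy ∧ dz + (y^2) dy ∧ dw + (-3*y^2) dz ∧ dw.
d(omega) = (-4*y) dx ∧ dy ∧ dw + (-6*y + 2*z) dy ∧ dz ∧ dw

For a 2-form omega = sum_{i<j} g_{ij} dx_i ∧ dx_j, the exterior derivative is
  d(omega) = sum_{i<j} d(g_{ij}) ∧ dx_i ∧ dx_j = sum_{i<j, k} (∂g_{ij}/∂x_k) dx_k ∧ dx_i ∧ dx_j.
Expand each term, using dx_k ∧ dx_i ∧ dx_j = sgn(permutation) dx_{(a)} ∧ dx_{(b)} ∧ dx_{(c)} with (a < b < c) sorted:
  d(2*y^2) includes (∂/∂y)(2*y^2) dy = (4*y) dy, which multiplied by dx ∧ dw gives (-4*y) dx ∧ dy ∧ dw
  d(2*w*z + 2*y^2 - 1) includes (∂/∂w)(2*w*z + 2*y^2 - 1) dw = (2*z) dw, which multiplied by dy ∧ dz gives (2*z) dy ∧ dz ∧ dw
  d(-3*y^2) includes (∂/∂y)(-3*y^2) dy = (-6*y) dy, which multiplied by dz ∧ dw gives (-6*y) dy ∧ dz ∧ dw
Collecting like 3-forms: d(omega) = (-4*y) dx ∧ dy ∧ dw + (-6*y + 2*z) dy ∧ dz ∧ dw.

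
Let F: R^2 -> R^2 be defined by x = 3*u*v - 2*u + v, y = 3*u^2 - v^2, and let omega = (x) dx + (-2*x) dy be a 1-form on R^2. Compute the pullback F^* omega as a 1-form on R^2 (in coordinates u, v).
F^* omega = (-36*u^2*v + 24*u^2 + 9*u*v^2 - 24*u*v + 4*u + 3*v^2 - 2*v) du + (9*u^2*v - 6*u^2 + 12*u*v^2 - 2*u*v - 2*u + 4*v^2 + v) dv

Using F^*(f dg) = (f ∘ F) d(g ∘ F), substitute each coordinate x_i by F_i(u, v) in f_i, and replace dx_i by d F_i = (∂F_i/∂u) du + (∂F_i/∂v) dv.
  For the x component: f_1(F) = 3*u*v - 2*u + v; d F_1 = (3*v - 2) du + (3*u + 1) dv
  For the y component: f_2(F) = -6*u*v + 4*u - 2*v; d F_2 = (6*u) du + (-2*v) dv
Combining and collecting du, dv coefficients:
  coeff of du: -36*u^2*v + 24*u^2 + 9*u*v^2 - 24*u*v + 4*u + 3*v^2 - 2*v
  coeff of dv: 9*u^2*v - 6*u^2 + 12*u*v^2 - 2*u*v - 2*u + 4*v^2 + v
F^* omega = (-36*u^2*v + 24*u^2 + 9*u*v^2 - 24*u*v + 4*u + 3*v^2 - 2*v) du + (9*u^2*v - 6*u^2 + 12*u*v^2 - 2*u*v - 2*u + 4*v^2 + v) dv.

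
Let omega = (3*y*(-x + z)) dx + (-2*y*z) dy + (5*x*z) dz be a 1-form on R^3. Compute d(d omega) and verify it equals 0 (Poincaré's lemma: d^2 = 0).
d(d omega) = 0

Step 1: d omega = sum_{i<j} (∂f_j/∂x_i - ∂f_i/∂x_j) dx_i ∧ dx_j:
  coeff of dx ∧ dy: 3*x - 3*z
  coeff of dx ∧ dz: -3*y + 5*z
  coeff of dy ∧ dz: 2*y
Step 2: Apply d again to each 2-form coefficient. The only possible 3-form in R^3 is dx ∧ dy ∧ dz, with coefficient
  ∂(coeff of dy∧dz)/∂x - ∂(coeff of dx∧dz)/∂y + ∂(coeff of dx∧dy)/∂z
  = ∂/∂x (2*y) - ∂/∂y (-3*y + 5*z) + ∂/∂z (3*x - 3*z).
Each of these terms simplifies to sums of mixed partials that cancel in pairs. The result is 0 (by equality of mixed partials for smooth functions — Schwarz / Clairaut).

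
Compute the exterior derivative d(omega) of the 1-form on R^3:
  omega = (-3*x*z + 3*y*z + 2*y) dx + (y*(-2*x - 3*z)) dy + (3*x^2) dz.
d(omega) = (-2*y - 3*z - 2) dx ∧ dy + (9*x - 3*y) dx ∧ dz + (3*y) dy ∧ dz

For a 1-form omega = sum_i f_i dx_i, the exterior derivative is
  d(omega) = sum_{i < j} (∂f_j/∂x_i - ∂f_i/∂x_j) dx_i ∧ dx_j.
  coefficient of dx ∧ dy: ∂f_2/∂x - ∂f_1/∂y = ∂(y*(-2*x - 3*z))/∂x - ∂(-3*x*z + 3*y*z + 2*y)/∂y = -2*y - 3*z - 2
  coefficient of dx ∧ dz: ∂f_3/∂x - ∂f_1/∂z = ∂(3*x^2)/∂x - ∂(-3*x*z + 3*y*z + 2*y)/∂z = 9*x - 3*y
  coefficient of dy ∧ dz: ∂f_3/∂y - ∂f_2/∂z = ∂(3*x^2)/∂y - ∂(y*(-2*x - 3*z))/∂z = 3*y
Assembling: d(omega) = (-2*y - 3*z - 2) dx ∧ dy + (9*x - 3*y) dx ∧ dz + (3*y) dy ∧ dz.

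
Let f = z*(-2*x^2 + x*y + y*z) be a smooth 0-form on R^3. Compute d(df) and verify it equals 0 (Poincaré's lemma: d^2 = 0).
d(df) = 0

Step 1: df = sum_i (∂f/∂x_i) dx_i = (z*(-4*x + y)) dx + (z*(x + z)) dy + (-2*x^2 + x*y + 2*y*z) dz.
Step 2: Apply d again. Using the 1-form formula, the coefficient of dx ∧ dy in d(df) is ∂^2 f/∂x ∂y - ∂^2 f/∂y ∂x = (z) - (z) = 0 (equality of mixed partials for smooth f).
Similarly for dx ∧ dz and dy ∧ dz — all coefficients vanish. So d(df) = 0.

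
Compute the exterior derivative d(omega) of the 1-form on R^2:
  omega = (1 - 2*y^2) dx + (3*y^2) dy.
d(omega) = (4*y) dx ∧ dy

For a 1-form omega = sum_i f_i dx_i, the exterior derivative is
  d(omega) = sum_{i < j} (∂f_j/∂x_i - ∂f_i/∂x_j) dx_i ∧ dx_j.
  coefficient of dx ∧ dy: ∂f_2/∂x - ∂f_1/∂y = ∂(3*y^2)/∂x - ∂(1 - 2*y^2)/∂y = 4*y
Assembling: d(omega) = (4*y) dx ∧ dy.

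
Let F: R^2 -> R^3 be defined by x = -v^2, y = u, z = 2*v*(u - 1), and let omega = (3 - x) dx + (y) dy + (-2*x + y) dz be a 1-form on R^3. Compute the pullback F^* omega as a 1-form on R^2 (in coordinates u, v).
F^* omega = (2*u*v + u + 4*v^3) du + (2*u^2 + 4*u*v^2 - 2*u - 2*v^3 - 4*v^2 - 6*v) dv

Using F^*(f dg) = (f ∘ F) d(g ∘ F), substitute each coordinate x_i by F_i(u, v) in f_i, and replace dx_i by d F_i = (∂F_i/∂u) du + (∂F_i/∂v) dv.
  For the x component: f_1(F) = v^2 + 3; d F_1 = (0) du + (-2*v) dv
  For the y component: f_2(F) = u; d F_2 = (1) du + (0) dv
  For the z component: f_3(F) = u + 2*v^2; d F_3 = (2*v) du + (2*u - 2) dv
Combining and collecting du, dv coefficients:
  coeff of du: 2*u*v + u + 4*v^3
  coeff of dv: 2*u^2 + 4*u*v^2 - 2*u - 2*v^3 - 4*v^2 - 6*v
F^* omega = (2*u*v + u + 4*v^3) du + (2*u^2 + 4*u*v^2 - 2*u - 2*v^3 - 4*v^2 - 6*v) dv.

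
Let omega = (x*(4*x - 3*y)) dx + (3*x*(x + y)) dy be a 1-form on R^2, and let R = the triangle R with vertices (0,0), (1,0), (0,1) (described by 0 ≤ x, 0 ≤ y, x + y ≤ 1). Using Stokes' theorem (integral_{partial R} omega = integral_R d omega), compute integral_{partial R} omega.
integral_(partial R) omega = 2

Stokes: integral_partial_R omega = integral_R d omega with d omega = (∂Q/∂x - ∂P/∂y) dx ∧ dy.
  ∂Q/∂x = 6*x + 3*y
  ∂P/∂y = -3*x
  integrand = ∂Q/∂x - ∂P/∂y = 9*x + 3*y.
Integrating over R: integral_0^1 integral_0^{1-x} (9*x + 3*y) dy dx = 2.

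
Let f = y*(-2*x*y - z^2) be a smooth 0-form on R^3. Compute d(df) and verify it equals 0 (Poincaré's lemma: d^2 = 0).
d(df) = 0

Step 1: df = sum_i (∂f/∂x_i) dx_i = (-2*y^2) dx + (-4*x*y - z^2) dy + (-2*y*z) dz.
Step 2: Apply d again. Using the 1-form formula, the coefficient of dx ∧ dy in d(df) is ∂^2 f/∂x ∂y - ∂^2 f/∂y ∂x = (-4*y) - (-4*y) = 0 (equality of mixed partials for smooth f).
Similarly for dx ∧ dz and dy ∧ dz — all coefficients vanish. So d(df) = 0.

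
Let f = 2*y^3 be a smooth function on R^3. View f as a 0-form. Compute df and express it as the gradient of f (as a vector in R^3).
df = (0) dx + (6*y^2) dy + (0) dz; grad f = (0, 6*y^2, 0)

For a 0-form f, d f = (∂f/∂x) dx + (∂f/∂y) dy + (∂f/∂z) dz. The components of the vector representation are exactly the entries of grad f in Cartesian coordinates:
  ∂f/∂x = 0
  ∂f/∂y = 6*y^2
  ∂f/∂z = 0.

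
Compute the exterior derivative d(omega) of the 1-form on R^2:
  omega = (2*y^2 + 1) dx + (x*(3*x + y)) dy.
d(omega) = (6*x - 3*y) dx ∧ dy

For a 1-form omega = sum_i f_i dx_i, the exterior derivative is
  d(omega) = sum_{i < j} (∂f_j/∂x_i - ∂f_i/∂x_j) dx_i ∧ dx_j.
  coefficient of dx ∧ dy: ∂f_2/∂x - ∂f_1/∂y = ∂(x*(3*x + y))/∂x - ∂(2*y^2 + 1)/∂y = 6*x - 3*y
Assembling: d(omega) = (6*x - 3*y) dx ∧ dy.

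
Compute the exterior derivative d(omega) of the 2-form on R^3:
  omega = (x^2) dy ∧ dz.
d(omega) = (2*x) dx ∧ dy ∧ dz

For a 2-form omega = sum_{i<j} g_{ij} dx_i ∧ dx_j, the exterior derivative is
  d(omega) = sum_{i<j} d(g_{ij}) ∧ dx_i ∧ dx_j = sum_{i<j, k} (∂g_{ij}/∂x_k) dx_k ∧ dx_i ∧ dx_j.
Expand each term, using dx_k ∧ dx_i ∧ dx_j = sgn(permutation) dx_{(a)} ∧ dx_{(b)} ∧ dx_{(c)} with (a < b < c) sorted:
  d(x^2) includes (∂/∂x)(x^2) dx = (2*x) dx, which multiplied by dy ∧ dz gives (2*x) dx ∧ dy ∧ dz
Collecting like 3-forms: d(omega) = (2*x) dx ∧ dy ∧ dz.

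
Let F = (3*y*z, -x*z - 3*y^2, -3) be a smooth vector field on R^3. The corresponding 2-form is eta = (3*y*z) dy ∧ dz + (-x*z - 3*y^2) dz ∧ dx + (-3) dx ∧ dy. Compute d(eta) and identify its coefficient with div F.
d(eta) = (-6*y) dx ∧ dy ∧ dz; div F = -6*y

For a 2-form in R^3 of the form above, applying d gives a 3-form with coefficient ∂P/∂x + ∂Q/∂y + ∂R/∂z:
  ∂P/∂x = 0
  ∂Q/∂y = -6*y
  ∂R/∂z = 0
Sum = -6*y, which is exactly div F.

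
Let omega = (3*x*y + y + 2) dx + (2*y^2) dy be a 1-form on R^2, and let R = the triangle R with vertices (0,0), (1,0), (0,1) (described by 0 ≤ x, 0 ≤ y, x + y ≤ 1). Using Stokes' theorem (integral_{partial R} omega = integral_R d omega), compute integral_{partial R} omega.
integral_(partial R) omega = -1

Stokes: integral_partial_R omega = integral_R d omega with d omega = (∂Q/∂x - ∂P/∂y) dx ∧ dy.
  ∂Q/∂x = 0
  ∂P/∂y = 3*x + 1
  integrand = ∂Q/∂x - ∂P/∂y = -3*x - 1.
Integrating over R: integral_0^1 integral_0^{1-x} (-3*x - 1) dy dx = -1.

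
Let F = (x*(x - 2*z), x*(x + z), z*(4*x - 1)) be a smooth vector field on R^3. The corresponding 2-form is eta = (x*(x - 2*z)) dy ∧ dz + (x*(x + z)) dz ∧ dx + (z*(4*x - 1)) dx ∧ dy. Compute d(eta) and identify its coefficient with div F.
d(eta) = (6*x - 2*z - 1) dx ∧ dy ∧ dz; div F = 6*x - 2*z - 1

For a 2-form in R^3 of the form above, applying d gives a 3-form with coefficient ∂P/∂x + ∂Q/∂y + ∂R/∂z:
  ∂P/∂x = 2*x - 2*z
  ∂Q/∂y = 0
  ∂R/∂z = 4*x - 1
Sum = 6*x - 2*z - 1, which is exactly div F.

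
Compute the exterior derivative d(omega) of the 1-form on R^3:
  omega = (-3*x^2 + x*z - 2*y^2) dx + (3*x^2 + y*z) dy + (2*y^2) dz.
d(omega) = (6*x + 4*y) dx ∧ dy + (-x) dx ∧ dz + (3*y) dy ∧ dz

For a 1-form omega = sum_i f_i dx_i, the exterior derivative is
  d(omega) = sum_{i < j} (∂f_j/∂x_i - ∂f_i/∂x_j) dx_i ∧ dx_j.
  coefficient of dx ∧ dy: ∂f_2/∂x - ∂f_1/∂y = ∂(3*x^2 + y*z)/∂x - ∂(-3*x^2 + x*z - 2*y^2)/∂y = 6*x + 4*y
  coefficient of dx ∧ dz: ∂f_3/∂x - ∂f_1/∂z = ∂(2*y^2)/∂x - ∂(-3*x^2 + x*z - 2*y^2)/∂z = -x
  coefficient of dy ∧ dz: ∂f_3/∂y - ∂f_2/∂z = ∂(2*y^2)/∂y - ∂(3*x^2 + y*z)/∂z = 3*y
Assembling: d(omega) = (6*x + 4*y) dx ∧ dy + (-x) dx ∧ dz + (3*y) dy ∧ dz.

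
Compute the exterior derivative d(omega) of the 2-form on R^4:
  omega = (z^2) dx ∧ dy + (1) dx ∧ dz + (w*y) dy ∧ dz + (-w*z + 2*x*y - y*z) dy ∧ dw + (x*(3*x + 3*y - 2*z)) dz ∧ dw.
d(omega) = (2*z) dx ∧ dy ∧ dz + (w + 3*x + 2*y) dy ∧ dz ∧ dw + (2*y) dx ∧ dy ∧ dw + (6*x + 3*y - 2*z) dx ∧ dz ∧ dw

For a 2-form omega = sum_{i<j} g_{ij} dx_i ∧ dx_j, the exterior derivative is
  d(omega) = sum_{i<j} d(g_{ij}) ∧ dx_i ∧ dx_j = sum_{i<j, k} (∂g_{ij}/∂x_k) dx_k ∧ dx_i ∧ dx_j.
Expand each term, using dx_k ∧ dx_i ∧ dx_j = sgn(permutation) dx_{(a)} ∧ dx_{(b)} ∧ dx_{(c)} with (a < b < c) sorted:
  d(z^2) includes (∂/∂z)(z^2) dz = (2*z) dz, which multiplied by dx ∧ dy gives (2*z) dx ∧ dy ∧ dz
  d(w*y) includes (∂/∂w)(w*y) dw = (y) dw, which multiplied by dy ∧ dz gives (y) dy ∧ dz ∧ dw
  d(-w*z + 2*x*y - y*z) includes (∂/∂x)(-w*z + 2*x*y - y*z) dx = (2*y) dx, which multiplied by dy ∧ dw gives (2*y) dx ∧ dy ∧ dw
  d(-w*z + 2*x*y - y*z) includes (∂/∂z)(-w*z + 2*x*y - y*z) dz = (-w - y) dz, which multiplied by dy ∧ dw gives (w + y) dy ∧ dz ∧ dw
  d(x*(3*x + 3*y - 2*z)) includes (∂/∂x)(x*(3*x + 3*y - 2*z)) dx = (6*x + 3*y - 2*z) dx, which multiplied by dz ∧ dw gives (6*x + 3*y - 2*z) dx ∧ dz ∧ dw
  d(x*(3*x + 3*y - 2*z)) includes (∂/∂y)(x*(3*x + 3*y - 2*z)) dy = (3*x) dy, which multiplied by dz ∧ dw gives (3*x) dy ∧ dz ∧ dw
Collecting like 3-forms: d(omega) = (2*z) dx ∧ dy ∧ dz + (w + 3*x + 2*y) dy ∧ dz ∧ dw + (2*y) dx ∧ dy ∧ dw + (6*x + 3*y - 2*z) dx ∧ dz ∧ dw.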